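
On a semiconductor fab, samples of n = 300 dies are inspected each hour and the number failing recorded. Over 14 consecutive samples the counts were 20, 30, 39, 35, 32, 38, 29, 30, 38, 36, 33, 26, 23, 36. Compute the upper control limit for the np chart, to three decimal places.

47.778

p̄ = Σdᵢ / (k·n) = 445 / (14 × 300) = 0.10595
UCL = np̄ + 3·√(np̄(1−p̄)) = 31.7857 + 3 × √(31.7857×0.89405) = 31.7857 + 3 × 5.3308 = 47.7783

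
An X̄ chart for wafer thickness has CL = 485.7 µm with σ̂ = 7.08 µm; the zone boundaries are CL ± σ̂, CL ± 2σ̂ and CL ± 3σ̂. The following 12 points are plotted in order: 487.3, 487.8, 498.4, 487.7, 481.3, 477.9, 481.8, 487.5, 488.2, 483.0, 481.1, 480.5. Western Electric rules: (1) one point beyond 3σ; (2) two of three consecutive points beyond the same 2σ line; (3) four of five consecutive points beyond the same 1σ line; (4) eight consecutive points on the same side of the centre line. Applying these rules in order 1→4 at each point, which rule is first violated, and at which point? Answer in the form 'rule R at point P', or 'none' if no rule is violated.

none

Zone of each point (C = within 1σ̂, B = 1σ̂–2σ̂, A = 2σ̂–3σ̂, * = beyond 3σ̂; sign = side of CL): 1:+C, 2:+C, 3:+B, 4:+C, 5:-C, 6:-B, 7:-C, 8:+C, 9:+C, 10:-C, 11:-C, 12:-C
No rule fires across all 12 points.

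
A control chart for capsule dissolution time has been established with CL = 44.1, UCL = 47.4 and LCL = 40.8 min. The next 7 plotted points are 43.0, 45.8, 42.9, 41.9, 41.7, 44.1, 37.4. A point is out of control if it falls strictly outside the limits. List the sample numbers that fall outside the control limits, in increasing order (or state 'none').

Compare each point to [40.8, 47.4]: sample 7 = 37.4 < LCL.

7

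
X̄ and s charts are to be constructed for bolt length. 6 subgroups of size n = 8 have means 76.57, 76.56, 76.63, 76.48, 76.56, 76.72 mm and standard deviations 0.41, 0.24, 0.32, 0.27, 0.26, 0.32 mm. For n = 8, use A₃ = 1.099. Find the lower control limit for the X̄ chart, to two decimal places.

X̄̄ = (76.57 + 76.56 + 76.63 + 76.48 + 76.56 + 76.72) / 6 = 76.5867
s̄ = (0.41 + 0.24 + 0.32 + 0.27 + 0.26 + 0.32) / 6 = 0.3033
LCL = X̄̄ − A₃·s̄ = 76.5867 − 1.099 × 0.3033 = 76.2533

76.25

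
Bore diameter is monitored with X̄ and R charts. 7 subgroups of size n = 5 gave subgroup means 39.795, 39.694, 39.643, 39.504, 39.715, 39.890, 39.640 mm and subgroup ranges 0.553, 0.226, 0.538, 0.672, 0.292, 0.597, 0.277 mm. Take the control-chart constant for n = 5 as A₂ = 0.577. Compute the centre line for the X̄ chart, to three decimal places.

X̄̄ = (39.795 + 39.694 + 39.643 + 39.504 + 39.715 + 39.890 + 39.640) / 7 = 277.8810 / 7 = 39.6973
CL = X̄̄ = 39.6973

39.697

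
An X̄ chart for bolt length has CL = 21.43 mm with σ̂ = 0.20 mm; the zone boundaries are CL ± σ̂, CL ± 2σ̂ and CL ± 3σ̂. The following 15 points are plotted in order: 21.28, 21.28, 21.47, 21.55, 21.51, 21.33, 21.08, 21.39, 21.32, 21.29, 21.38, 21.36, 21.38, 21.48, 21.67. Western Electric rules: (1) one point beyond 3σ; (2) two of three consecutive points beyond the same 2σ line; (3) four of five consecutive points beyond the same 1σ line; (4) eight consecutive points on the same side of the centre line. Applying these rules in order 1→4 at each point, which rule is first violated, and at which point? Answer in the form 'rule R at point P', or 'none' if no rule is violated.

rule 4 at point 13

Zone of each point (C = within 1σ̂, B = 1σ̂–2σ̂, A = 2σ̂–3σ̂, * = beyond 3σ̂; sign = side of CL): 1:-C, 2:-C, 3:+C, 4:+C, 5:+C, 6:-C, 7:-B, 8:-C, 9:-C, 10:-C, 11:-C, 12:-C, 13:-C, 14:+C, 15:+B
Rule 4 (eight consecutive points on the same side of the centre line) is satisfied at point 13.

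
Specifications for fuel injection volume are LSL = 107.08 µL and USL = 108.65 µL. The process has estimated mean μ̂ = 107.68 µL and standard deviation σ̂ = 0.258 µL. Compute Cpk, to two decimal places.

0.78

Cpu = (USL − μ̂) / (3σ̂) = (108.65 − 107.68) / (3 × 0.258) = 1.2532; Cpl = (μ̂ − LSL) / (3σ̂) = (107.68 − 107.08) / (3 × 0.258) = 0.7752; Cpk = min(Cpu, Cpl) = 0.7752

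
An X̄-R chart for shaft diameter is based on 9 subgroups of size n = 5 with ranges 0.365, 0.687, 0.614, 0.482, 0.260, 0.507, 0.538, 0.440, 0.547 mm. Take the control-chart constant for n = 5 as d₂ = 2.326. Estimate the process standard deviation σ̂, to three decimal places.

0.212

R̄ = (0.365 + 0.687 + 0.614 + 0.482 + 0.260 + 0.507 + 0.538 + 0.440 + 0.547) / 9 = 0.4933
σ̂ = R̄ / d₂ = 0.4933 / 2.326 = 0.2121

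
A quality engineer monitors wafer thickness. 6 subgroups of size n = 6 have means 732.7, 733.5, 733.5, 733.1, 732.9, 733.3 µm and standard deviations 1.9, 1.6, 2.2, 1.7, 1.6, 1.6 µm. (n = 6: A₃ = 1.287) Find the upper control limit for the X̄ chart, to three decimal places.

735.440

X̄̄ = (732.7 + 733.5 + 733.5 + 733.1 + 732.9 + 733.3) / 6 = 733.1667
s̄ = (1.9 + 1.6 + 2.2 + 1.7 + 1.6 + 1.6) / 6 = 1.7667
UCL = X̄̄ + A₃·s̄ = 733.1667 + 1.287 × 1.7667 = 735.4404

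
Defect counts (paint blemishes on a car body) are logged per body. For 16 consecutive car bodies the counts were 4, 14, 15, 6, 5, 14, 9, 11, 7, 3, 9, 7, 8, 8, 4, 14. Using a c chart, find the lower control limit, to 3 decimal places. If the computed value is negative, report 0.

c̄ = (4 + 14 + 15 + 6 + 5 + 14 + 9 + 11 + 7 + 3 + 9 + 7 + 8 + 8 + 4 + 14) / 16 = 138 / 16 = 8.6250
LCL = c̄ − 3√c̄ = 8.6250 − 3 × 2.9368 = -0.1855 → 0 (cannot be negative)

0.000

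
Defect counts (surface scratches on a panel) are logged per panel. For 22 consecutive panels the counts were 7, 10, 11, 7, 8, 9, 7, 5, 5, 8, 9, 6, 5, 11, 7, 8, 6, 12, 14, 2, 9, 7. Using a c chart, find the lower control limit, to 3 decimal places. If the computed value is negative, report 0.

0.000

c̄ = (7 + 10 + 11 + 7 + 8 + 9 + 7 + 5 + 5 + 8 + 9 + 6 + 5 + 11 + 7 + 8 + 6 + 12 + 14 + 2 + 9 + 7) / 22 = 173 / 22 = 7.8636
LCL = c̄ − 3√c̄ = 7.8636 − 3 × 2.8042 = -0.5490 → 0 (cannot be negative)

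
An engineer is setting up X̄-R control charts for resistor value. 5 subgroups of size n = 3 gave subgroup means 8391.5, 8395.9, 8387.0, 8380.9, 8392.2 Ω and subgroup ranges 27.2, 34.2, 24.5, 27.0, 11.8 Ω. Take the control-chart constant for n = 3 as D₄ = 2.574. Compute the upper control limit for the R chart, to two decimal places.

R̄ = (27.2 + 34.2 + 24.5 + 27.0 + 11.8) / 5 = 124.7000 / 5 = 24.9400
UCL_R = D₄·R̄ = 2.574 × 24.9400 = 64.1956

64.20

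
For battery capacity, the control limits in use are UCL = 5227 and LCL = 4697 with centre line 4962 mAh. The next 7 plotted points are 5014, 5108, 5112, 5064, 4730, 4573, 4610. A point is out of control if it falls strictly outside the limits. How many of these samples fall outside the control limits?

Compare each point to [4697, 5227]: sample 6 = 4573 < LCL; sample 7 = 4610 < LCL.

2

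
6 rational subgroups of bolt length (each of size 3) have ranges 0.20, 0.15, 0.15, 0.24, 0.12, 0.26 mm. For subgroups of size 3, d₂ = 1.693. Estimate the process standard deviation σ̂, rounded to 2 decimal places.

R̄ = (0.20 + 0.15 + 0.15 + 0.24 + 0.12 + 0.26) / 6 = 0.1867
σ̂ = R̄ / d₂ = 0.1867 / 1.693 = 0.1103

0.11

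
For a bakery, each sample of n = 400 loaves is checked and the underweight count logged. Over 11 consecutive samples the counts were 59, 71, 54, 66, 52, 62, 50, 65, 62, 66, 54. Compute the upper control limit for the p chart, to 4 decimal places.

p̄ = Σdᵢ / (k·n) = 661 / (11 × 400) = 0.15023
UCL = p̄ + 3·√(p̄(1−p̄)/n) = 0.15023 + 3 × √(0.15023×0.84977/400) = 0.15023 + 3 × 0.01786 = 0.20382

0.2038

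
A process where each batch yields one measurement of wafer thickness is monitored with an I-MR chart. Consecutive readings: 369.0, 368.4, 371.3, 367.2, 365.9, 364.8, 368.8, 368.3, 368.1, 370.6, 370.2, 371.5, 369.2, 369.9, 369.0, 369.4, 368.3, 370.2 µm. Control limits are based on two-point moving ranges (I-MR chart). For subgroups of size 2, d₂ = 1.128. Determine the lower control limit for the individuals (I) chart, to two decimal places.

X̄ = (369.0 + 368.4 + 371.3 + 367.2 + 365.9 + 364.8 + 368.8 + 368.3 + 368.1 + 370.6 + 370.2 + 371.5 + 369.2 + 369.9 + 369.0 + 369.4 + 368.3 + 370.2) / 18 = 368.8944
Moving ranges: 0.6, 2.9, 4.1, 1.3, 1.1, 4.0, 0.5, 0.2, 2.5, 0.4, 1.3, 2.3, 0.7, 0.9, 0.4, 1.1, 1.9; M̄R̄ = 26.2000 / 17 = 1.5412
LCL = X̄ − 3·M̄R̄/d₂ = 368.8944 − 3 × 1.5412 / 1.128 = 364.7956

364.80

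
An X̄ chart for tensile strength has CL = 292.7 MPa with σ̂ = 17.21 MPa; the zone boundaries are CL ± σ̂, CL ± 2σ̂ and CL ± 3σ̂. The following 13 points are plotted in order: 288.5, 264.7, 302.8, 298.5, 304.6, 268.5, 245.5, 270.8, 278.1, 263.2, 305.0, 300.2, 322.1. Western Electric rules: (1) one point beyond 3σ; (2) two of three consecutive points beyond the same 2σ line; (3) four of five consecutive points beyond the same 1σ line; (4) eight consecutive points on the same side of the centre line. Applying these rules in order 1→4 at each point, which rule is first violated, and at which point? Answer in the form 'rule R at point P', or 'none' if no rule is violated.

Zone of each point (C = within 1σ̂, B = 1σ̂–2σ̂, A = 2σ̂–3σ̂, * = beyond 3σ̂; sign = side of CL): 1:-C, 2:-B, 3:+C, 4:+C, 5:+C, 6:-B, 7:-A, 8:-B, 9:-C, 10:-B, 11:+C, 12:+C, 13:+B
Rule 3 (four of five consecutive points beyond the same 1σ limit) is satisfied at point 10.

rule 3 at point 10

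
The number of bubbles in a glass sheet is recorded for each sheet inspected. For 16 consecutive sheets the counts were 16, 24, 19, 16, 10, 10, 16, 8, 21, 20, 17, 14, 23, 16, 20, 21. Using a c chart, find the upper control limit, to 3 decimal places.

29.284

c̄ = (16 + 24 + 19 + 16 + 10 + 10 + 16 + 8 + 21 + 20 + 17 + 14 + 23 + 16 + 20 + 21) / 16 = 271 / 16 = 16.9375
UCL = c̄ + 3√c̄ = 16.9375 + 3 × √16.9375 = 16.9375 + 3 × 4.1155 = 29.2841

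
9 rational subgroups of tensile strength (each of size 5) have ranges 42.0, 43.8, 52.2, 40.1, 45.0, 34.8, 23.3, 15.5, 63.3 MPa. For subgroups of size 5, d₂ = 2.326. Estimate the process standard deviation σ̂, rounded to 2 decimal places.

17.20

R̄ = (42.0 + 43.8 + 52.2 + 40.1 + 45.0 + 34.8 + 23.3 + 15.5 + 63.3) / 9 = 40.0000
σ̂ = R̄ / d₂ = 40.0000 / 2.326 = 17.1969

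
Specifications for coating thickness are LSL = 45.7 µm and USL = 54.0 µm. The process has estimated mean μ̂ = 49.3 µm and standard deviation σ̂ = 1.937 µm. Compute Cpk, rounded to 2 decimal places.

Cpu = (USL − μ̂) / (3σ̂) = (54.0 − 49.3) / (3 × 1.937) = 0.8088; Cpl = (μ̂ − LSL) / (3σ̂) = (49.3 − 45.7) / (3 × 1.937) = 0.6195; Cpk = min(Cpu, Cpl) = 0.6195

0.62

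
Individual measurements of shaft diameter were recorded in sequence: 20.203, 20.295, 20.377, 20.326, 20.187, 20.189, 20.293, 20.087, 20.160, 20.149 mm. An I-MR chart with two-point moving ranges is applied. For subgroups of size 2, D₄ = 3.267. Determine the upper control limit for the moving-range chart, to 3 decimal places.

Moving ranges: 0.092, 0.082, 0.051, 0.139, 0.002, 0.104, 0.206, 0.073, 0.011; M̄R̄ = 0.7600 / 9 = 0.0844
UCL_MR = D₄·M̄R̄ = 3.267 × 0.0844 = 0.2759

0.276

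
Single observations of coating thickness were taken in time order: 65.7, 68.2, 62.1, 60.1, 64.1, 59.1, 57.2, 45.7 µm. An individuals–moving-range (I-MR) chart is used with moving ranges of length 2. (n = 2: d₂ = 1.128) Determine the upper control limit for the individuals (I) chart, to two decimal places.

X̄ = (65.7 + 68.2 + 62.1 + 60.1 + 64.1 + 59.1 + 57.2 + 45.7) / 8 = 60.2750
Moving ranges: 2.5, 6.1, 2.0, 4.0, 5.0, 1.9, 11.5; M̄R̄ = 33.0000 / 7 = 4.7143
UCL = X̄ + 3·M̄R̄/d₂ = 60.2750 + 3 × 4.7143 / 1.128 = 72.8130

72.81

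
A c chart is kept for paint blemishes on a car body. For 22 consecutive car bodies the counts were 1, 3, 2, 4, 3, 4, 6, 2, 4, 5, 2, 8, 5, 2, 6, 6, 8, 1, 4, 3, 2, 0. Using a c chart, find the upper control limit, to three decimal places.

c̄ = (1 + 3 + 2 + 4 + 3 + 4 + 6 + 2 + 4 + 5 + 2 + 8 + 5 + 2 + 6 + 6 + 8 + 1 + 4 + 3 + 2 + 0) / 22 = 81 / 22 = 3.6818
UCL = c̄ + 3√c̄ = 3.6818 + 3 × √3.6818 = 3.6818 + 3 × 1.9188 = 9.4382

9.438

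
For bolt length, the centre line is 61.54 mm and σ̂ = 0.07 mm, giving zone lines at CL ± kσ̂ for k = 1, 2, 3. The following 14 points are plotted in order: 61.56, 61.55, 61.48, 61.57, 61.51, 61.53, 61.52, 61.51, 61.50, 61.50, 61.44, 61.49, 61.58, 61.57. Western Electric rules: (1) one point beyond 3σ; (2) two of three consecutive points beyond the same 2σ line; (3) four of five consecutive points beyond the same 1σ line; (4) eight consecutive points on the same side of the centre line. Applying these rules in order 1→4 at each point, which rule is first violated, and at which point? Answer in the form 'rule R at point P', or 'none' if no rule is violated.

rule 4 at point 12

Zone of each point (C = within 1σ̂, B = 1σ̂–2σ̂, A = 2σ̂–3σ̂, * = beyond 3σ̂; sign = side of CL): 1:+C, 2:+C, 3:-C, 4:+C, 5:-C, 6:-C, 7:-C, 8:-C, 9:-C, 10:-C, 11:-B, 12:-C, 13:+C, 14:+C
Rule 4 (eight consecutive points on the same side of the centre line) is satisfied at point 12.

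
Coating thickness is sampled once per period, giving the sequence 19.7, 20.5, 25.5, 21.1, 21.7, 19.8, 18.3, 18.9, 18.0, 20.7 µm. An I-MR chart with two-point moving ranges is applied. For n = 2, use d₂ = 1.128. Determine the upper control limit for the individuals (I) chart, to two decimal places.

25.86

X̄ = (19.7 + 20.5 + 25.5 + 21.1 + 21.7 + 19.8 + 18.3 + 18.9 + 18.0 + 20.7) / 10 = 20.4200
Moving ranges: 0.8, 5.0, 4.4, 0.6, 1.9, 1.5, 0.6, 0.9, 2.7; M̄R̄ = 18.4000 / 9 = 2.0444
UCL = X̄ + 3·M̄R̄/d₂ = 20.4200 + 3 × 2.0444 / 1.128 = 25.8574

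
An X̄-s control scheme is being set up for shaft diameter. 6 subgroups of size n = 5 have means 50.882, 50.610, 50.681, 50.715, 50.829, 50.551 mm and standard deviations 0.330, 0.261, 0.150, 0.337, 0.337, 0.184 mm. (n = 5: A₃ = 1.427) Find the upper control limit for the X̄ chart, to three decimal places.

51.092

X̄̄ = (50.882 + 50.610 + 50.681 + 50.715 + 50.829 + 50.551) / 6 = 50.7113
s̄ = (0.330 + 0.261 + 0.150 + 0.337 + 0.337 + 0.184) / 6 = 0.2665
UCL = X̄̄ + A₃·s̄ = 50.7113 + 1.427 × 0.2665 = 51.0916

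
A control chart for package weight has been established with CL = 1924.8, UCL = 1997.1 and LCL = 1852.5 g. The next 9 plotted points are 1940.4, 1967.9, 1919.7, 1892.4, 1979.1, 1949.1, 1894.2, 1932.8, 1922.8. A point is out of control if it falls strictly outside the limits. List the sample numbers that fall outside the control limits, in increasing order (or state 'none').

none

All 9 points lie within [1852.5, 1997.1].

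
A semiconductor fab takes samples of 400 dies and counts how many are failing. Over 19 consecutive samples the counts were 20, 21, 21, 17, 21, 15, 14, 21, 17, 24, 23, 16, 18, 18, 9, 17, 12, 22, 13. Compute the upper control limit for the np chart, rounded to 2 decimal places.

30.23

p̄ = Σdᵢ / (k·n) = 339 / (19 × 400) = 0.04461
UCL = np̄ + 3·√(np̄(1−p̄)) = 17.8421 + 3 × √(17.8421×0.95539) = 17.8421 + 3 × 4.1287 = 30.2282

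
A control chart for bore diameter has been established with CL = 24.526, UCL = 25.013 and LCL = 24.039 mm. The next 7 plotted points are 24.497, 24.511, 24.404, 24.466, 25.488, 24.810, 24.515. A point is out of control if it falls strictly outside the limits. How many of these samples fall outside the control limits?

Compare each point to [24.039, 25.013]: sample 5 = 25.488 > UCL.

1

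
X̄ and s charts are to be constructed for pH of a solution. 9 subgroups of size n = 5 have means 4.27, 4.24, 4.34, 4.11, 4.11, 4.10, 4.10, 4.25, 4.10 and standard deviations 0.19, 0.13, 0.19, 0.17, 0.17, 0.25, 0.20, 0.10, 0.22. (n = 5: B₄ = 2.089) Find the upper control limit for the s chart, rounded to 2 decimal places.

s̄ = (0.19 + 0.13 + 0.19 + 0.17 + 0.17 + 0.25 + 0.20 + 0.10 + 0.22) / 9 = 0.1800
UCL_s = B₄·s̄ = 2.089 × 0.1800 = 0.3760

0.38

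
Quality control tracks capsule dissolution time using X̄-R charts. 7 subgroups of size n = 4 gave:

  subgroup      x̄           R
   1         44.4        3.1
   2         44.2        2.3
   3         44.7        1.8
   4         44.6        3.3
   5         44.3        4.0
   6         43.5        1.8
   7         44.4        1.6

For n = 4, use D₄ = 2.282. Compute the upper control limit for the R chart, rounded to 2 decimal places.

R̄ = (3.1 + 2.3 + 1.8 + 3.3 + 4.0 + 1.8 + 1.6) / 7 = 17.9000 / 7 = 2.5571
UCL_R = D₄·R̄ = 2.282 × 2.5571 = 5.8354

5.84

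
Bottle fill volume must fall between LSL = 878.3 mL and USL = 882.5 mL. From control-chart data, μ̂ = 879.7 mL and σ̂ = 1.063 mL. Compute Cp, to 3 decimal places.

Cp = (USL − LSL) / (6σ̂) = (882.5 − 878.3) / (6 × 1.063) = 4.2000 / 6.3780 = 0.6585

0.659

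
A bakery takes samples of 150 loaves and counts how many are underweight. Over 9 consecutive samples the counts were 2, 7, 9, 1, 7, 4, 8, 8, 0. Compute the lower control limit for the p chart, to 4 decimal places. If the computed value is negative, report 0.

0.0000

p̄ = Σdᵢ / (k·n) = 46 / (9 × 150) = 0.03407
LCL = p̄ − 3·√(p̄(1−p̄)/n) = 0.03407 − 3 × 0.01481 = -0.01036 → 0 (negative, so LCL = 0)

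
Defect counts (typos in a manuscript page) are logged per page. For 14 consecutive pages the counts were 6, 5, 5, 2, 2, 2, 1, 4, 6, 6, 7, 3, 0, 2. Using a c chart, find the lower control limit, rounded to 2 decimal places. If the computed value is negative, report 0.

0.00

c̄ = (6 + 5 + 5 + 2 + 2 + 2 + 1 + 4 + 6 + 6 + 7 + 3 + 0 + 2) / 14 = 51 / 14 = 3.6429
LCL = c̄ − 3√c̄ = 3.6429 − 3 × 1.9086 = -2.0830 → 0 (cannot be negative)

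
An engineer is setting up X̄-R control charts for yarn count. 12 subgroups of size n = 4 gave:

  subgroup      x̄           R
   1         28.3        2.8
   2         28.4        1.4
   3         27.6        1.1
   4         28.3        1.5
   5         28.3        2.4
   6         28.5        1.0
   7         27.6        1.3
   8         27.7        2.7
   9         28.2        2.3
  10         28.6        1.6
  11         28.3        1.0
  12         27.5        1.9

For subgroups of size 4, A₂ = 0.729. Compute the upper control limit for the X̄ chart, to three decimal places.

X̄̄ = (28.3 + 28.4 + 27.6 + 28.3 + 28.3 + 28.5 + 27.6 + 27.7 + 28.2 + 28.6 + 28.3 + 27.5) / 12 = 337.3000 / 12 = 28.1083
R̄ = (2.8 + 1.4 + 1.1 + 1.5 + 2.4 + 1.0 + 1.3 + 2.7 + 2.3 + 1.6 + 1.0 + 1.9) / 12 = 21.0000 / 12 = 1.7500
UCL = X̄̄ + A₂·R̄ = 28.1083 + 0.729 × 1.7500 = 29.3841

29.384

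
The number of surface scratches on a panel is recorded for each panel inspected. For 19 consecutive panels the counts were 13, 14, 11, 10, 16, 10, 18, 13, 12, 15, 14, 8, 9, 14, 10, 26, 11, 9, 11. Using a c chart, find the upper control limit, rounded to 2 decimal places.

23.59

c̄ = (13 + 14 + 11 + 10 + 16 + 10 + 18 + 13 + 12 + 15 + 14 + 8 + 9 + 14 + 10 + 26 + 11 + 9 + 11) / 19 = 244 / 19 = 12.8421
UCL = c̄ + 3√c̄ = 12.8421 + 3 × √12.8421 = 12.8421 + 3 × 3.5836 = 23.5929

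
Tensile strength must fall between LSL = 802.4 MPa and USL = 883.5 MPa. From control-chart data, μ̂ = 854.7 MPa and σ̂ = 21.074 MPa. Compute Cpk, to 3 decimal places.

Cpu = (USL − μ̂) / (3σ̂) = (883.5 − 854.7) / (3 × 21.074) = 0.4555; Cpl = (μ̂ − LSL) / (3σ̂) = (854.7 − 802.4) / (3 × 21.074) = 0.8272; Cpk = min(Cpu, Cpl) = 0.4555

0.456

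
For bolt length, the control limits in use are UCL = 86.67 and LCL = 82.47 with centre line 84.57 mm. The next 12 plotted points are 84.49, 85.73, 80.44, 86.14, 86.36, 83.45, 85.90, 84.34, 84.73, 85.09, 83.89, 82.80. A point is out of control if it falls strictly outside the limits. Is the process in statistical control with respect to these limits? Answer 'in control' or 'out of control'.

Compare each point to [82.47, 86.67]: sample 3 = 80.44 < LCL.

out of control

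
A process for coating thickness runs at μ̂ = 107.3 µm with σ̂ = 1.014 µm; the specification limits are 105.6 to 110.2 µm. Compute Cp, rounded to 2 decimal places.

Cp = (USL − LSL) / (6σ̂) = (110.2 − 105.6) / (6 × 1.014) = 4.6000 / 6.0840 = 0.7561

0.76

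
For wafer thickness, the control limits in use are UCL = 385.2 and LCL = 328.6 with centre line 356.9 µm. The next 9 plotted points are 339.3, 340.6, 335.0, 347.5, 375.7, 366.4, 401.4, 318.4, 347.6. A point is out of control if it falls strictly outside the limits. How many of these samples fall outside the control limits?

2

Compare each point to [328.6, 385.2]: sample 7 = 401.4 > UCL; sample 8 = 318.4 < LCL.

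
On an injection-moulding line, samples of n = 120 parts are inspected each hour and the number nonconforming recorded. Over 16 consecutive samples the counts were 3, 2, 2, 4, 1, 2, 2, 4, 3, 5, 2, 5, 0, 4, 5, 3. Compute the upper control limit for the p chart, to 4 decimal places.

0.0668

p̄ = Σdᵢ / (k·n) = 47 / (16 × 120) = 0.02448
UCL = p̄ + 3·√(p̄(1−p̄)/n) = 0.02448 + 3 × √(0.02448×0.97552/120) = 0.02448 + 3 × 0.01411 = 0.06680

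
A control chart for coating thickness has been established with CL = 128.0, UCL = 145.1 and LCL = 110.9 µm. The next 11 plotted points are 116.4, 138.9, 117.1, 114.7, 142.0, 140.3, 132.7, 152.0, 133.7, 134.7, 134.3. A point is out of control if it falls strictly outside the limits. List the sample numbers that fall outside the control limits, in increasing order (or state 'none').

Compare each point to [110.9, 145.1]: sample 8 = 152.0 > UCL.

8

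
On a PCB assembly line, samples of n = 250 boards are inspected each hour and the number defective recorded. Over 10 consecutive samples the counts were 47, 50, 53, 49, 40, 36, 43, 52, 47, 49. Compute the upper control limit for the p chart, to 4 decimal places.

p̄ = Σdᵢ / (k·n) = 466 / (10 × 250) = 0.18640
UCL = p̄ + 3·√(p̄(1−p̄)/n) = 0.18640 + 3 × √(0.18640×0.81360/250) = 0.18640 + 3 × 0.02463 = 0.26029

0.2603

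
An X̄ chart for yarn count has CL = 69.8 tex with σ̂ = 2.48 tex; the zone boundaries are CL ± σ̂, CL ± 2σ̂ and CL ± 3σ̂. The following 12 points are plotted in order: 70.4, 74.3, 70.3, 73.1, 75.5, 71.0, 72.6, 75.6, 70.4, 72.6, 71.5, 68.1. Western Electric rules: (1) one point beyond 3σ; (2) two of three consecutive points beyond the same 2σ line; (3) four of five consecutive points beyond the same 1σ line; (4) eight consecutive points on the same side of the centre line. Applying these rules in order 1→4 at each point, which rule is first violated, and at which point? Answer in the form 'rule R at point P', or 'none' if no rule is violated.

rule 3 at point 8

Zone of each point (C = within 1σ̂, B = 1σ̂–2σ̂, A = 2σ̂–3σ̂, * = beyond 3σ̂; sign = side of CL): 1:+C, 2:+B, 3:+C, 4:+B, 5:+A, 6:+C, 7:+B, 8:+A, 9:+C, 10:+B, 11:+C, 12:-C
Rule 3 (four of five consecutive points beyond the same 1σ limit) is satisfied at point 8.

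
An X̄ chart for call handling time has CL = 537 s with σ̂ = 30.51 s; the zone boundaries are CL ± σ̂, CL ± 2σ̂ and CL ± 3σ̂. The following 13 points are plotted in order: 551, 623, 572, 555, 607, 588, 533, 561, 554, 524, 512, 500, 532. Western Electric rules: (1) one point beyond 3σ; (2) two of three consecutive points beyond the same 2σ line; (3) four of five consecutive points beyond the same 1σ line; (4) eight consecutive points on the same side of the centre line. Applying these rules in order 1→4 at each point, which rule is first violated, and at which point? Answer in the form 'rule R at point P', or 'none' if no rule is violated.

rule 3 at point 6

Zone of each point (C = within 1σ̂, B = 1σ̂–2σ̂, A = 2σ̂–3σ̂, * = beyond 3σ̂; sign = side of CL): 1:+C, 2:+A, 3:+B, 4:+C, 5:+A, 6:+B, 7:-C, 8:+C, 9:+C, 10:-C, 11:-C, 12:-B, 13:-C
Rule 3 (four of five consecutive points beyond the same 1σ limit) is satisfied at point 6.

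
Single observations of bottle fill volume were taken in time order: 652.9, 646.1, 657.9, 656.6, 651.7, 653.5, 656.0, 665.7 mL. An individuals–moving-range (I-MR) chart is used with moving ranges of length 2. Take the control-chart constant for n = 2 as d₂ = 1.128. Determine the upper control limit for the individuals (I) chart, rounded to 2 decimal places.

669.79

X̄ = (652.9 + 646.1 + 657.9 + 656.6 + 651.7 + 653.5 + 656.0 + 665.7) / 8 = 655.0500
Moving ranges: 6.8, 11.8, 1.3, 4.9, 1.8, 2.5, 9.7; M̄R̄ = 38.8000 / 7 = 5.5429
UCL = X̄ + 3·M̄R̄/d₂ = 655.0500 + 3 × 5.5429 / 1.128 = 669.7916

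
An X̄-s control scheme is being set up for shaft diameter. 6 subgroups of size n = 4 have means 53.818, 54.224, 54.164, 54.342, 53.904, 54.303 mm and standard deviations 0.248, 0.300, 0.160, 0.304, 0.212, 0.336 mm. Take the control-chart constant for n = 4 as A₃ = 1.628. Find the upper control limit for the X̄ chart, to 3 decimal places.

X̄̄ = (53.818 + 54.224 + 54.164 + 54.342 + 53.904 + 54.303) / 6 = 54.1258
s̄ = (0.248 + 0.300 + 0.160 + 0.304 + 0.212 + 0.336) / 6 = 0.2600
UCL = X̄̄ + A₃·s̄ = 54.1258 + 1.628 × 0.2600 = 54.5491

54.549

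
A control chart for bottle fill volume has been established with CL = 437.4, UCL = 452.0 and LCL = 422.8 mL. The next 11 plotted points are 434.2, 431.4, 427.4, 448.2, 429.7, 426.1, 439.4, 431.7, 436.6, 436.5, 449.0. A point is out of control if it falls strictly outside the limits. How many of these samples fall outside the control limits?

All 11 points lie within [422.8, 452.0].

0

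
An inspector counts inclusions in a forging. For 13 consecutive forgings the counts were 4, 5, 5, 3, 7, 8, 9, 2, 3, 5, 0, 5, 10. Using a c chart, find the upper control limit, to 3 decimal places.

c̄ = (4 + 5 + 5 + 3 + 7 + 8 + 9 + 2 + 3 + 5 + 0 + 5 + 10) / 13 = 66 / 13 = 5.0769
UCL = c̄ + 3√c̄ = 5.0769 + 3 × √5.0769 = 5.0769 + 3 × 2.2532 = 11.8365

11.837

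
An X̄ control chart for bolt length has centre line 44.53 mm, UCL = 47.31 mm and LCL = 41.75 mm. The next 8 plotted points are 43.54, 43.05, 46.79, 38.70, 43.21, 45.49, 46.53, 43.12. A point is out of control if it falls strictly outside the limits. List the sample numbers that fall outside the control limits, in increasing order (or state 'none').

Compare each point to [41.75, 47.31]: sample 4 = 38.70 < LCL.

4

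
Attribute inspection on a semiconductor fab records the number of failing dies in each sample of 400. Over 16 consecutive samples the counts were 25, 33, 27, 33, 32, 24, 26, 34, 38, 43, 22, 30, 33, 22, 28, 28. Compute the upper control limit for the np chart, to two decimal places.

p̄ = Σdᵢ / (k·n) = 478 / (16 × 400) = 0.07469
UCL = np̄ + 3·√(np̄(1−p̄)) = 29.8750 + 3 × √(29.8750×0.92531) = 29.8750 + 3 × 5.2577 = 45.6482

45.65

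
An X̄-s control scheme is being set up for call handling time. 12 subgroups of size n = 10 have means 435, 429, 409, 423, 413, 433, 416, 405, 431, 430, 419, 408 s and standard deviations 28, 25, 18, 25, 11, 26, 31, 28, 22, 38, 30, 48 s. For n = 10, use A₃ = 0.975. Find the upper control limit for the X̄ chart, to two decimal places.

447.73

X̄̄ = (435 + 429 + 409 + 423 + 413 + 433 + 416 + 405 + 431 + 430 + 419 + 408) / 12 = 420.9167
s̄ = (28 + 25 + 18 + 25 + 11 + 26 + 31 + 28 + 22 + 38 + 30 + 48) / 12 = 27.5000
UCL = X̄̄ + A₃·s̄ = 420.9167 + 0.975 × 27.5000 = 447.7292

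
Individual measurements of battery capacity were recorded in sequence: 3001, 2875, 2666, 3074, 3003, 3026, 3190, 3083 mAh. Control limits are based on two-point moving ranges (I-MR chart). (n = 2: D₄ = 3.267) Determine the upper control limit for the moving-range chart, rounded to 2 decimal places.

Moving ranges: 126, 209, 408, 71, 23, 164, 107; M̄R̄ = 1108.0000 / 7 = 158.2857
UCL_MR = D₄·M̄R̄ = 3.267 × 158.2857 = 517.1194

517.12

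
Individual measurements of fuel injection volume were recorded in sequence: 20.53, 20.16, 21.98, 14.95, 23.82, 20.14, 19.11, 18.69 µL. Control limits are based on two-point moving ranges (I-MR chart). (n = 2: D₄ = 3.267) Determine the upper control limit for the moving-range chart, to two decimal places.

Moving ranges: 0.37, 1.82, 7.03, 8.87, 3.68, 1.03, 0.42; M̄R̄ = 23.2200 / 7 = 3.3171
UCL_MR = D₄·M̄R̄ = 3.267 × 3.3171 = 10.8371

10.84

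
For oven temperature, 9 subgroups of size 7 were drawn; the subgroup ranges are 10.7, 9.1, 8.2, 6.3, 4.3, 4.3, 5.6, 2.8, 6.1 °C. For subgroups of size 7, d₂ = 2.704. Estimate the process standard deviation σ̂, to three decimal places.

2.359

R̄ = (10.7 + 9.1 + 8.2 + 6.3 + 4.3 + 4.3 + 5.6 + 2.8 + 6.1) / 9 = 6.3778
σ̂ = R̄ / d₂ = 6.3778 / 2.704 = 2.3586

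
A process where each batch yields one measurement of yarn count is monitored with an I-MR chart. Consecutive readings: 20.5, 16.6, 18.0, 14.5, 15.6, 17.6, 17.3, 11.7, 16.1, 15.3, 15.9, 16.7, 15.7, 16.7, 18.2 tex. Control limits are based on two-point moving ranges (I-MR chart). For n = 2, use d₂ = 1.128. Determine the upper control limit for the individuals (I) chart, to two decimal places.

X̄ = (20.5 + 16.6 + 18.0 + 14.5 + 15.6 + 17.6 + 17.3 + 11.7 + 16.1 + 15.3 + 15.9 + 16.7 + 15.7 + 16.7 + 18.2) / 15 = 16.4267
Moving ranges: 3.9, 1.4, 3.5, 1.1, 2.0, 0.3, 5.6, 4.4, 0.8, 0.6, 0.8, 1.0, 1.0, 1.5; M̄R̄ = 27.9000 / 14 = 1.9929
UCL = X̄ + 3·M̄R̄/d₂ = 16.4267 + 3 × 1.9929 / 1.128 = 21.7268

21.73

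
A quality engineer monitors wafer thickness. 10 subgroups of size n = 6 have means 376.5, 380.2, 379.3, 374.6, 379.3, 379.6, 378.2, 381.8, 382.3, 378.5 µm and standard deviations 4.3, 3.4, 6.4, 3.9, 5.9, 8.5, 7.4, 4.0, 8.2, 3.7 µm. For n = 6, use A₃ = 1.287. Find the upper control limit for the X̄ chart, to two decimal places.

386.20

X̄̄ = (376.5 + 380.2 + 379.3 + 374.6 + 379.3 + 379.6 + 378.2 + 381.8 + 382.3 + 378.5) / 10 = 379.0300
s̄ = (4.3 + 3.4 + 6.4 + 3.9 + 5.9 + 8.5 + 7.4 + 4.0 + 8.2 + 3.7) / 10 = 5.5700
UCL = X̄̄ + A₃·s̄ = 379.0300 + 1.287 × 5.5700 = 386.1986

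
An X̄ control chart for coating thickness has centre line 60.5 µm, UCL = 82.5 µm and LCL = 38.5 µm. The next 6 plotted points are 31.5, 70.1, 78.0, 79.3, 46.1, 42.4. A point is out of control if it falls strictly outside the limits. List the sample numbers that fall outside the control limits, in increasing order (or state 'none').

Compare each point to [38.5, 82.5]: sample 1 = 31.5 < LCL.

1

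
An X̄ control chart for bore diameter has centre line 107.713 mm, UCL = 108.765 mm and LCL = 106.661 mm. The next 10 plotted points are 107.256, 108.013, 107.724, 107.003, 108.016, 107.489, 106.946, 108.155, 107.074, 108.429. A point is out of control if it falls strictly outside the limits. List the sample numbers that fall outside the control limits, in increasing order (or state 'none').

All 10 points lie within [106.661, 108.765].

none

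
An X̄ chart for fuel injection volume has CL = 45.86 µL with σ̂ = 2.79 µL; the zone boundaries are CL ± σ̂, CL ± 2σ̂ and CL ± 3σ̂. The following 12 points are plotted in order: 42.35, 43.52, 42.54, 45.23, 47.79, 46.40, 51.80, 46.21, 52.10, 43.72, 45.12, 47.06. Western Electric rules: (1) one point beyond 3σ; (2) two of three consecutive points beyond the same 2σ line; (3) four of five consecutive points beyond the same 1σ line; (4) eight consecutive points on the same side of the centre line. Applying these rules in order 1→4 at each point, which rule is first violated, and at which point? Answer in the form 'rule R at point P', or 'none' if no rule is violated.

Zone of each point (C = within 1σ̂, B = 1σ̂–2σ̂, A = 2σ̂–3σ̂, * = beyond 3σ̂; sign = side of CL): 1:-B, 2:-C, 3:-B, 4:-C, 5:+C, 6:+C, 7:+A, 8:+C, 9:+A, 10:-C, 11:-C, 12:+C
Rule 2 (two of three consecutive points beyond the same 2σ limit) is satisfied at point 9.

rule 2 at point 9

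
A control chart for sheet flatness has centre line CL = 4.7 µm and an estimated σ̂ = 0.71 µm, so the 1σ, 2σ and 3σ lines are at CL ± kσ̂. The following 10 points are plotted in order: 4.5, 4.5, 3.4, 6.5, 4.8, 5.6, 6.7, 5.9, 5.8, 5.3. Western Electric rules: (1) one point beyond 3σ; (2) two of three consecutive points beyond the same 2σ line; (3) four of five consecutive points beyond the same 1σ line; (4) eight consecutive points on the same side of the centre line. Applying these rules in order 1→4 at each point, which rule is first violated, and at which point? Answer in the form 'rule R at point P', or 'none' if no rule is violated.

Zone of each point (C = within 1σ̂, B = 1σ̂–2σ̂, A = 2σ̂–3σ̂, * = beyond 3σ̂; sign = side of CL): 1:-C, 2:-C, 3:-B, 4:+A, 5:+C, 6:+B, 7:+A, 8:+B, 9:+B, 10:+C
Rule 3 (four of five consecutive points beyond the same 1σ limit) is satisfied at point 8.

rule 3 at point 8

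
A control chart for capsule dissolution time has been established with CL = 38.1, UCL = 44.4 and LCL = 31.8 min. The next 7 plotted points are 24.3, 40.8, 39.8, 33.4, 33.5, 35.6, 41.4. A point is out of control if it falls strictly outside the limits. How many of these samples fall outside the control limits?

Compare each point to [31.8, 44.4]: sample 1 = 24.3 < LCL.

1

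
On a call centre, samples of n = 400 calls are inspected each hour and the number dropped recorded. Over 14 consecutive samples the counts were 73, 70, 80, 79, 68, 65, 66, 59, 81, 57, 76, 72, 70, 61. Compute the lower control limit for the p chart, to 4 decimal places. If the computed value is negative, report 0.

0.1175

p̄ = Σdᵢ / (k·n) = 977 / (14 × 400) = 0.17446
LCL = p̄ − 3·√(p̄(1−p̄)/n) = 0.17446 − 3 × 0.01898 = 0.11754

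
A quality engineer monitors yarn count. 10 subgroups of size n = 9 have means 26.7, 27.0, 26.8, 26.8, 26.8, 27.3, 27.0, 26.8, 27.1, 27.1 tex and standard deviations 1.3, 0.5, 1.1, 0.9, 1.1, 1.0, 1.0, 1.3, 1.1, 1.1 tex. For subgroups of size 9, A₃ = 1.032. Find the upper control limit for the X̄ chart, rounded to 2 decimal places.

28.01

X̄̄ = (26.7 + 27.0 + 26.8 + 26.8 + 26.8 + 27.3 + 27.0 + 26.8 + 27.1 + 27.1) / 10 = 26.9400
s̄ = (1.3 + 0.5 + 1.1 + 0.9 + 1.1 + 1.0 + 1.0 + 1.3 + 1.1 + 1.1) / 10 = 1.0400
UCL = X̄̄ + A₃·s̄ = 26.9400 + 1.032 × 1.0400 = 28.0133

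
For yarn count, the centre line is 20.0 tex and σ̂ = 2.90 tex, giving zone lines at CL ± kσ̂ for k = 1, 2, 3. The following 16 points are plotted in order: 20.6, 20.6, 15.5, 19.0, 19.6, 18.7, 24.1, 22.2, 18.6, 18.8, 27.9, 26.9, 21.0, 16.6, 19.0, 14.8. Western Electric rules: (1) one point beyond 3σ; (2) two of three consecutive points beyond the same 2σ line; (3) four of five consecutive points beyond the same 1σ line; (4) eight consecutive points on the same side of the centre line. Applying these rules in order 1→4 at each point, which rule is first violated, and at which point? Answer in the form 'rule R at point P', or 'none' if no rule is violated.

rule 2 at point 12

Zone of each point (C = within 1σ̂, B = 1σ̂–2σ̂, A = 2σ̂–3σ̂, * = beyond 3σ̂; sign = side of CL): 1:+C, 2:+C, 3:-B, 4:-C, 5:-C, 6:-C, 7:+B, 8:+C, 9:-C, 10:-C, 11:+A, 12:+A, 13:+C, 14:-B, 15:-C, 16:-B
Rule 2 (two of three consecutive points beyond the same 2σ limit) is satisfied at point 12.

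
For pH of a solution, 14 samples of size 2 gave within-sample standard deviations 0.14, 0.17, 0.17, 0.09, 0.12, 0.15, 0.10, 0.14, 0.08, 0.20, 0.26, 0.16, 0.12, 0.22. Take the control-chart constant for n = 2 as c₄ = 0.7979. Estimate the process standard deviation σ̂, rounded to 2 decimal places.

0.19

s̄ = (0.14 + 0.17 + 0.17 + 0.09 + 0.12 + 0.15 + 0.10 + 0.14 + 0.08 + 0.20 + 0.26 + 0.16 + 0.12 + 0.22) / 14 = 0.1514
σ̂ = s̄ / c₄ = 0.1514 / 0.7979 = 0.1898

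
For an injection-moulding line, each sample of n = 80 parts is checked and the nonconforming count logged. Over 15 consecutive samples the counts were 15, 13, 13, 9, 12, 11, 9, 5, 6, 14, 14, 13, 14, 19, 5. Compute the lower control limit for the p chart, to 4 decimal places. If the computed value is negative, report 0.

0.0258

p̄ = Σdᵢ / (k·n) = 172 / (15 × 80) = 0.14333
LCL = p̄ − 3·√(p̄(1−p̄)/n) = 0.14333 − 3 × 0.03918 = 0.02580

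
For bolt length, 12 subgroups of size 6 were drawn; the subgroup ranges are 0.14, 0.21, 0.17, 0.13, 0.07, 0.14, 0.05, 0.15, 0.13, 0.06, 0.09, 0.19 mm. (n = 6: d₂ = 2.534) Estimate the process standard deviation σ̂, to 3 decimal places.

0.050

R̄ = (0.14 + 0.21 + 0.17 + 0.13 + 0.07 + 0.14 + 0.05 + 0.15 + 0.13 + 0.06 + 0.09 + 0.19) / 12 = 0.1275
σ̂ = R̄ / d₂ = 0.1275 / 2.534 = 0.0503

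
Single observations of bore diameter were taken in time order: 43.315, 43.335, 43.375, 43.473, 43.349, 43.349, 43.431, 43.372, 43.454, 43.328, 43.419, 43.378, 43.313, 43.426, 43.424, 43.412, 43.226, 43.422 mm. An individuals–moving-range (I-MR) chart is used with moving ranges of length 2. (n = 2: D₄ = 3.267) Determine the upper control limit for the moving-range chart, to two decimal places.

Moving ranges: 0.020, 0.040, 0.098, 0.124, 0.000, 0.082, 0.059, 0.082, 0.126, 0.091, 0.041, 0.065, 0.113, 0.002, 0.012, 0.186, 0.196; M̄R̄ = 1.3370 / 17 = 0.0786
UCL_MR = D₄·M̄R̄ = 3.267 × 0.0786 = 0.2569

0.26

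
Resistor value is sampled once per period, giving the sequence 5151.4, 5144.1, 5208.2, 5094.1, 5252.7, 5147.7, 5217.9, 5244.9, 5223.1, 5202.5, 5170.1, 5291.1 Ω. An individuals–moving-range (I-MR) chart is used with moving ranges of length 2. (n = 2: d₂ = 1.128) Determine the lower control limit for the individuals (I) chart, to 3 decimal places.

5016.225

X̄ = (5151.4 + 5144.1 + 5208.2 + 5094.1 + 5252.7 + 5147.7 + 5217.9 + 5244.9 + 5223.1 + 5202.5 + 5170.1 + 5291.1) / 12 = 5195.6500
Moving ranges: 7.3, 64.1, 114.1, 158.6, 105.0, 70.2, 27.0, 21.8, 20.6, 32.4, 121.0; M̄R̄ = 742.1000 / 11 = 67.4636
LCL = X̄ − 3·M̄R̄/d₂ = 5195.6500 − 3 × 67.4636 / 1.128 = 5016.2254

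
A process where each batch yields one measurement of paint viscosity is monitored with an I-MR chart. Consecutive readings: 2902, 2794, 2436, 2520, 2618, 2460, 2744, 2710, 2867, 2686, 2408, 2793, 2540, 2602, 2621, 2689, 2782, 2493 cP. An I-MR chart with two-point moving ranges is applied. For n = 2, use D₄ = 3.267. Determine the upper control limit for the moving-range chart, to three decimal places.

Moving ranges: 108, 358, 84, 98, 158, 284, 34, 157, 181, 278, 385, 253, 62, 19, 68, 93, 289; M̄R̄ = 2909.0000 / 17 = 171.1176
UCL_MR = D₄·M̄R̄ = 3.267 × 171.1176 = 559.0414

559.041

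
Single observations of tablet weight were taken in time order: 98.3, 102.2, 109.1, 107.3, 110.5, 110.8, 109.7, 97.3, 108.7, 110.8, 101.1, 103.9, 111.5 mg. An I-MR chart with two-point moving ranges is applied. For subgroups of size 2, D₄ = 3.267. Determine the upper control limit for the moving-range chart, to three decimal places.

Moving ranges: 3.9, 6.9, 1.8, 3.2, 0.3, 1.1, 12.4, 11.4, 2.1, 9.7, 2.8, 7.6; M̄R̄ = 63.2000 / 12 = 5.2667
UCL_MR = D₄·M̄R̄ = 3.267 × 5.2667 = 17.2062

17.206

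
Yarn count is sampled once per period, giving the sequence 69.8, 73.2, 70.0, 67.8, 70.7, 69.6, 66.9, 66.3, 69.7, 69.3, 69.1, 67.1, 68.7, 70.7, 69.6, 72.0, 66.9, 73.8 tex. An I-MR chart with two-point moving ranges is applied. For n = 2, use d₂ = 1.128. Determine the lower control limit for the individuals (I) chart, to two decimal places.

63.07

X̄ = (69.8 + 73.2 + 70.0 + 67.8 + 70.7 + 69.6 + 66.9 + 66.3 + 69.7 + 69.3 + 69.1 + 67.1 + 68.7 + 70.7 + 69.6 + 72.0 + 66.9 + 73.8) / 18 = 69.5111
Moving ranges: 3.4, 3.2, 2.2, 2.9, 1.1, 2.7, 0.6, 3.4, 0.4, 0.2, 2.0, 1.6, 2.0, 1.1, 2.4, 5.1, 6.9; M̄R̄ = 41.2000 / 17 = 2.4235
LCL = X̄ − 3·M̄R̄/d₂ = 69.5111 − 3 × 2.4235 / 1.128 = 63.0656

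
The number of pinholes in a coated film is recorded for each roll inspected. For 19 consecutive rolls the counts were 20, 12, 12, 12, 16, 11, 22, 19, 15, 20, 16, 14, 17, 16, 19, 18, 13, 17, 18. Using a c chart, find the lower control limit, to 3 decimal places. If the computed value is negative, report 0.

c̄ = (20 + 12 + 12 + 12 + 16 + 11 + 22 + 19 + 15 + 20 + 16 + 14 + 17 + 16 + 19 + 18 + 13 + 17 + 18) / 19 = 307 / 19 = 16.1579
LCL = c̄ − 3√c̄ = 16.1579 − 3 × 4.0197 = 4.0988

4.099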